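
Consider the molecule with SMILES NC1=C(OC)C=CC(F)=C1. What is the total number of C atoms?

Count every carbon token in the SMILES (each C, including those in ring-closure positions and inside branches).
Carbon count: 7.

7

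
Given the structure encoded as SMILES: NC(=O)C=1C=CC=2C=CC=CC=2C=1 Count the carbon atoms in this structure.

Count every carbon token in the SMILES (each C, including those in ring-closure positions and inside branches).
Carbon count: 11.

11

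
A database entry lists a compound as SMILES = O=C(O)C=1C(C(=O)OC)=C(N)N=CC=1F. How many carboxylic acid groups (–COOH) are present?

The carboxylic acid motif appears at heavy-atom position 2 in the SMILES.
Other groups present: 1 ester, 1 primary amine.
Carboxylic acid count: 1.

1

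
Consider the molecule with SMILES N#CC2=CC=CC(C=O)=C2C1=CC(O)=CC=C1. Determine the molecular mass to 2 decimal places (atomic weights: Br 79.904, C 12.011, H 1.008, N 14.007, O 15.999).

223.23 g/mol

First, the molecular formula is C14H9NO2 (counting implicit H from valence).
  C: 14 × 12.011 = 168.154
  H: 9 × 1.008 = 9.072
  N: 1 × 14.007 = 14.007
  O: 2 × 15.999 = 31.998
Sum: 14×12.011 + 9×1.008 + 1×14.007 + 2×15.999 = 223.231 → 223.23 g/mol.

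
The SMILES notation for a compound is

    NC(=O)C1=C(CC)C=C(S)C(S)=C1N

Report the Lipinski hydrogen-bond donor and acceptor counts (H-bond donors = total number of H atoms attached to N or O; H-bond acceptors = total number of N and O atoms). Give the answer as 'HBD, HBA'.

Donors: find every N or O and count the H atoms it carries.
  atom 1 (N): bond orders sum to 1 → 2 H
  atom 3 (O): bond orders sum to 2 → 0 H
  atom 14 (N): bond orders sum to 1 → 2 H
Lipinski HBD = 4.
Acceptors: N atoms = 2, O atoms = 1 → HBA = 3.

4, 3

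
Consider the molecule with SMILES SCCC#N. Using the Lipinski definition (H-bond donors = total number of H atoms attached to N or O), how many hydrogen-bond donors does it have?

Donors: find every N or O and count the H atoms it carries.
  atom 5 (N): bond orders sum to 3 → 0 H
Lipinski HBD = 0.

0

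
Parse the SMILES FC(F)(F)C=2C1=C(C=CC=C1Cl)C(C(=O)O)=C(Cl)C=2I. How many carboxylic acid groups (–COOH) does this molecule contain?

1

The carboxylic acid motif appears at heavy-atom position 14 in the SMILES.
Carboxylic acid count: 1.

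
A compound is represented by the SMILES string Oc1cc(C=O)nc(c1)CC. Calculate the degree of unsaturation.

Molecular formula: C8H9NO2.
DoU = (2C + 2 + N − H − X) / 2, where X is the halogen count and O/S are ignored.
    = (2·8 + 2 + 1 − 9 − 0) / 2 = 10 / 2 = 5.

5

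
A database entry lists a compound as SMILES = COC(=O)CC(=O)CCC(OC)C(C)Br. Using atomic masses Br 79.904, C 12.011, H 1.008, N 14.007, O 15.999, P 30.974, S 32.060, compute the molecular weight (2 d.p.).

First, the molecular formula is C10H17BrO4 (counting implicit H from valence).
  Br: 1 × 79.904 = 79.904
  C: 10 × 12.011 = 120.110
  H: 17 × 1.008 = 17.136
  O: 4 × 15.999 = 63.996
Sum: 1×79.904 + 10×12.011 + 17×1.008 + 4×15.999 = 281.146 → 281.15 g/mol.

281.15 g/mol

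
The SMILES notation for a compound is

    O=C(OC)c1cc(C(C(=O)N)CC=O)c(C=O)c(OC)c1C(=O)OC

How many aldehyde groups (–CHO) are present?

The aldehyde motif appears at heavy-atom positions 13, 16 in the SMILES.
Other groups present: 1 amide, 2 ester, 1 ether.
Aldehyde count: 2.

2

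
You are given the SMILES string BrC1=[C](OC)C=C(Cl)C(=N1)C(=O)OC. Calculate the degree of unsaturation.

5

Degree of unsaturation = (number of rings) + (number of π bonds).
Ring closures in the SMILES: 1.
π bonds: 4 double bonds (each 1 DoU) → 4 DoU from unsaturation.
Total DoU = 1 + 4 = 5.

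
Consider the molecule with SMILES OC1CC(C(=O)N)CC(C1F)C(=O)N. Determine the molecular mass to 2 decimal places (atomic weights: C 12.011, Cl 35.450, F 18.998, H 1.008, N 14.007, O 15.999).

First, the molecular formula is C8H13FN2O3 (counting implicit H from valence).
  C: 8 × 12.011 = 96.088
  F: 1 × 18.998 = 18.998
  H: 13 × 1.008 = 13.104
  N: 2 × 14.007 = 28.014
  O: 3 × 15.999 = 47.997
Sum: 8×12.011 + 1×18.998 + 13×1.008 + 2×14.007 + 3×15.999 = 204.201 → 204.20 g/mol.

204.20 g/mol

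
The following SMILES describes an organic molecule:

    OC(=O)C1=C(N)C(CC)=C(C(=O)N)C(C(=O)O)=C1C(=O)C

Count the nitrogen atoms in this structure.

2

Scan the SMILES for N atoms (remember two-letter symbols like Cl and Br are single atoms).
Nitrogen count: 2.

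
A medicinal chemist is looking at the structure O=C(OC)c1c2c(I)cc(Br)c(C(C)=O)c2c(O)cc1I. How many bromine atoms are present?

Scan the SMILES for Br atoms (remember two-letter symbols like Cl and Br are single atoms).
Bromine count: 1.

1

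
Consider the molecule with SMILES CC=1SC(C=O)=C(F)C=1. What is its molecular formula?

Walk through each heavy atom and fill implicit hydrogens from standard valence (C 4, N 3, O 2, S 2, halogen 1):
  atom 1: C, bond orders sum to 1 (valence 4) → 3 H
  atom 2: C, bond orders sum to 4 (valence 4) → 0 H
  atom 3: S, bond orders sum to 2 (valence 2) → 0 H
  atom 4: C, bond orders sum to 4 (valence 4) → 0 H
  atom 5: C, bond orders sum to 3 (valence 4) → 1 H
  atom 6: O, bond orders sum to 2 (valence 2) → 0 H
  atom 7: C, bond orders sum to 4 (valence 4) → 0 H
  atom 8: F (halogen, monovalent) → 0 H
  atom 9: C, bond orders sum to 3 (valence 4) → 1 H
Totals → C:6, H:5, F:1, O:1, S:1.
In Hill order: C6H5FOS.

C6H5FOS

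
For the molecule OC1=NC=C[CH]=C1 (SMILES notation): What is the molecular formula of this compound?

C5H5NO

Walk through each heavy atom and fill implicit hydrogens from standard valence (C 4, N 3, O 2, S 2, halogen 1):
  atom 1: O, bond orders sum to 1 (valence 2) → 1 H
  atom 2: C, bond orders sum to 4 (valence 4) → 0 H
  atom 3: N, bond orders sum to 3 (valence 3) → 0 H
  atom 4: C, bond orders sum to 3 (valence 4) → 1 H
  atom 5: C, bond orders sum to 3 (valence 4) → 1 H
  atom 6: C with explicit H count 1
  atom 7: C, bond orders sum to 3 (valence 4) → 1 H
Totals → C:5, H:5, N:1, O:1.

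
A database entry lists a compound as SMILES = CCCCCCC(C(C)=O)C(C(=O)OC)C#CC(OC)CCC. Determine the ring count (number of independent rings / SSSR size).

In SMILES, each pair of matching ring-closure digits denotes one ring-closing bond; the number of such bonds equals the number of independent rings.
Ring-closure bonds here: 0.

0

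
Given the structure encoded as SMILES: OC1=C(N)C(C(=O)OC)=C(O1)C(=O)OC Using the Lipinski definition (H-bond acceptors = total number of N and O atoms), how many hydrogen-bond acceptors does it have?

N atoms: 1; O atoms: 6.
Lipinski HBA = 1 + 6 = 7.

7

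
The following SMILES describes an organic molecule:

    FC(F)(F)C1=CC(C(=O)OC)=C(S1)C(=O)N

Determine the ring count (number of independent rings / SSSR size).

In SMILES, each pair of matching ring-closure digits denotes one ring-closing bond; the number of such bonds equals the number of independent rings.
Ring-closure bonds here: 1.

1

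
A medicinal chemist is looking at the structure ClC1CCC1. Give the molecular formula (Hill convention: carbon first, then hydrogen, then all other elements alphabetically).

Walk through each heavy atom and fill implicit hydrogens from standard valence (C 4, N 3, O 2, S 2, halogen 1):
  atom 1: Cl (halogen, monovalent) → 0 H
  atom 2: C, bond orders sum to 3 (valence 4) → 1 H
  atom 3: C, bond orders sum to 2 (valence 4) → 2 H
  atom 4: C, bond orders sum to 2 (valence 4) → 2 H
  atom 5: C, bond orders sum to 2 (valence 4) → 2 H
Totals → C:4, H:7, Cl:1.

C4H7Cl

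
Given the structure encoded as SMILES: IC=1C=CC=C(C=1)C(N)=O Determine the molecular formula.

Walk through each heavy atom and fill implicit hydrogens from standard valence (C 4, N 3, O 2, S 2, halogen 1):
  atom 1: I (halogen, monovalent) → 0 H
  atom 2: C, bond orders sum to 4 (valence 4) → 0 H
  atom 3: C, bond orders sum to 3 (valence 4) → 1 H
  atom 4: C, bond orders sum to 3 (valence 4) → 1 H
  atom 5: C, bond orders sum to 3 (valence 4) → 1 H
  atom 6: C, bond orders sum to 4 (valence 4) → 0 H
  atom 7: C, bond orders sum to 3 (valence 4) → 1 H
  atom 8: C, bond orders sum to 4 (valence 4) → 0 H
  atom 9: N, bond orders sum to 1 (valence 3) → 2 H
  atom 10: O, bond orders sum to 2 (valence 2) → 0 H
Totals → C:7, H:6, I:1, N:1, O:1.
In Hill order: C7H6INO.

C7H6INO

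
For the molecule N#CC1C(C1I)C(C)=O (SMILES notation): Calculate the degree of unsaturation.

Molecular formula: C6H6INO.
DoU = (2C + 2 + N − H − X) / 2, where X is the halogen count and O/S are ignored.
    = (2·6 + 2 + 1 − 6 − 1) / 2 = 8 / 2 = 4.

4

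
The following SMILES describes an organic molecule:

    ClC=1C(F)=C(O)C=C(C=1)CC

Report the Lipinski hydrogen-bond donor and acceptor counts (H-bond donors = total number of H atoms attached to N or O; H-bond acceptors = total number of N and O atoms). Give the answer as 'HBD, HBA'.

1, 1

Donors: find every N or O and count the H atoms it carries.
  atom 6 (O): bond orders sum to 1 → 1 H
Lipinski HBD = 1.
Acceptors: N atoms = 0, O atoms = 1 → HBA = 1.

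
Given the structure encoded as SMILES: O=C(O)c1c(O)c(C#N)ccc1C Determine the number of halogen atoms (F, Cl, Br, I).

0

Scan the SMILES for the halogen motif — none present.
Groups that are present: 1 carboxylic acid, 1 hydroxyl, 1 nitrile.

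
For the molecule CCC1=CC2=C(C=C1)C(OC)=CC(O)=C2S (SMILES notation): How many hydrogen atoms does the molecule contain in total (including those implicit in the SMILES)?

Walk through each heavy atom and fill implicit hydrogens from standard valence (C 4, N 3, O 2, S 2, halogen 1):
  atom 1: C, bond orders sum to 1 (valence 4) → 3 H
  atom 2: C, bond orders sum to 2 (valence 4) → 2 H
  atom 3: C, bond orders sum to 4 (valence 4) → 0 H
  atom 4: C, bond orders sum to 3 (valence 4) → 1 H
  atom 5: C, bond orders sum to 4 (valence 4) → 0 H
  atom 6: C, bond orders sum to 4 (valence 4) → 0 H
  atom 7: C, bond orders sum to 3 (valence 4) → 1 H
  atom 8: C, bond orders sum to 3 (valence 4) → 1 H
  atom 9: C, bond orders sum to 4 (valence 4) → 0 H
  atom 10: O, bond orders sum to 2 (valence 2) → 0 H
  atom 11: C, bond orders sum to 1 (valence 4) → 3 H
  atom 12: C, bond orders sum to 3 (valence 4) → 1 H
  atom 13: C, bond orders sum to 4 (valence 4) → 0 H
  atom 14: O, bond orders sum to 1 (valence 2) → 1 H
  atom 15: C, bond orders sum to 4 (valence 4) → 0 H
  atom 16: S, bond orders sum to 1 (valence 2) → 1 H
Total hydrogens: 14.

14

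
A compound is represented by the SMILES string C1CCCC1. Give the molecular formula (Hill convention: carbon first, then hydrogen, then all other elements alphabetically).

Walk through each heavy atom and fill implicit hydrogens from standard valence (C 4, N 3, O 2, S 2, halogen 1):
  atom 1: C, bond orders sum to 2 (valence 4) → 2 H
  atom 2: C, bond orders sum to 2 (valence 4) → 2 H
  atom 3: C, bond orders sum to 2 (valence 4) → 2 H
  atom 4: C, bond orders sum to 2 (valence 4) → 2 H
  atom 5: C, bond orders sum to 2 (valence 4) → 2 H
Totals → C:5, H:10.
In Hill order: C5H10.

C5H10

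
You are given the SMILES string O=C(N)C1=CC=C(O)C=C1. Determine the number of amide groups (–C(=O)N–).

1

The amide motif appears at heavy-atom position 2 in the SMILES.
Other groups present: 1 hydroxyl.
Amide count: 1.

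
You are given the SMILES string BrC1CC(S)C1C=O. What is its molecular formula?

C5H7BrOS

Walk through each heavy atom and fill implicit hydrogens from standard valence (C 4, N 3, O 2, S 2, halogen 1):
  atom 1: Br (halogen, monovalent) → 0 H
  atom 2: C, bond orders sum to 3 (valence 4) → 1 H
  atom 3: C, bond orders sum to 2 (valence 4) → 2 H
  atom 4: C, bond orders sum to 3 (valence 4) → 1 H
  atom 5: S, bond orders sum to 1 (valence 2) → 1 H
  atom 6: C, bond orders sum to 3 (valence 4) → 1 H
  atom 7: C, bond orders sum to 3 (valence 4) → 1 H
  atom 8: O, bond orders sum to 2 (valence 2) → 0 H
Totals → C:5, H:7, Br:1, O:1, S:1.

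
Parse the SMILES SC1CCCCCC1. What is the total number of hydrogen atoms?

Walk through each heavy atom and fill implicit hydrogens from standard valence (C 4, N 3, O 2, S 2, halogen 1):
  atom 1: S, bond orders sum to 1 (valence 2) → 1 H
  atom 2: C, bond orders sum to 3 (valence 4) → 1 H
  atom 3: C, bond orders sum to 2 (valence 4) → 2 H
  atom 4: C, bond orders sum to 2 (valence 4) → 2 H
  atom 5: C, bond orders sum to 2 (valence 4) → 2 H
  atom 6: C, bond orders sum to 2 (valence 4) → 2 H
  atom 7: C, bond orders sum to 2 (valence 4) → 2 H
  atom 8: C, bond orders sum to 2 (valence 4) → 2 H
Total hydrogens: 14.

14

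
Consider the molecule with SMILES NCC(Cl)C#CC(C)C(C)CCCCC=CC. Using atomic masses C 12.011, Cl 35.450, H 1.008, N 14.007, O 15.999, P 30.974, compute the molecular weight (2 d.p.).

255.83 g/mol

First, the molecular formula is C15H26ClN (counting implicit H from valence).
  C: 15 × 12.011 = 180.165
  Cl: 1 × 35.450 = 35.450
  H: 26 × 1.008 = 26.208
  N: 1 × 14.007 = 14.007
Sum: 15×12.011 + 1×35.450 + 26×1.008 + 1×14.007 = 255.830 → 255.83 g/mol.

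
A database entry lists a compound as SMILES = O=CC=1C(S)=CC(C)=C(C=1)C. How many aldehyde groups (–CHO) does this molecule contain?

The aldehyde motif appears at heavy-atom position 2 in the SMILES.
Other groups present: 1 thiol.
Aldehyde count: 1.

1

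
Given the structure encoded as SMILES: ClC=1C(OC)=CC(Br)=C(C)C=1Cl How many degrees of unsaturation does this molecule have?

4

Molecular formula: C8H7BrCl2O.
DoU = (2C + 2 + N − H − X) / 2, where X is the halogen count and O/S are ignored.
    = (2·8 + 2 + 0 − 7 − 3) / 2 = 8 / 2 = 4.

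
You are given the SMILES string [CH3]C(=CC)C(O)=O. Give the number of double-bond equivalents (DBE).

2

Degree of unsaturation = (number of rings) + (number of π bonds).
Ring closures in the SMILES: 0.
π bonds: 2 double bonds (each 1 DoU) → 2 DoU from unsaturation.
Total DoU = 0 + 2 = 2.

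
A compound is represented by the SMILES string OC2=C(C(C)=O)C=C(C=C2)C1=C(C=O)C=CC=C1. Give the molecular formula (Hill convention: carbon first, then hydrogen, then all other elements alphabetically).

C15H12O3

Walk through each heavy atom and fill implicit hydrogens from standard valence (C 4, N 3, O 2, S 2, halogen 1):
  atom 1: O, bond orders sum to 1 (valence 2) → 1 H
  atom 2: C, bond orders sum to 4 (valence 4) → 0 H
  atom 3: C, bond orders sum to 4 (valence 4) → 0 H
  atom 4: C, bond orders sum to 4 (valence 4) → 0 H
  atom 5: C, bond orders sum to 1 (valence 4) → 3 H
  atom 6: O, bond orders sum to 2 (valence 2) → 0 H
  atom 7: C, bond orders sum to 3 (valence 4) → 1 H
  atom 8: C, bond orders sum to 4 (valence 4) → 0 H
  atom 9: C, bond orders sum to 3 (valence 4) → 1 H
  atom 10: C, bond orders sum to 3 (valence 4) → 1 H
  atom 11: C, bond orders sum to 4 (valence 4) → 0 H
  atom 12: C, bond orders sum to 4 (valence 4) → 0 H
  atom 13: C, bond orders sum to 3 (valence 4) → 1 H
  atom 14: O, bond orders sum to 2 (valence 2) → 0 H
  atom 15: C, bond orders sum to 3 (valence 4) → 1 H
  atom 16: C, bond orders sum to 3 (valence 4) → 1 H
  atom 17: C, bond orders sum to 3 (valence 4) → 1 H
  atom 18: C, bond orders sum to 3 (valence 4) → 1 H
Totals → C:15, H:12, O:3.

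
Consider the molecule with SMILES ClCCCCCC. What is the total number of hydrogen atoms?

13

Walk through each heavy atom and fill implicit hydrogens from standard valence (C 4, N 3, O 2, S 2, halogen 1):
  atom 1: Cl (halogen, monovalent) → 0 H
  atom 2: C, bond orders sum to 2 (valence 4) → 2 H
  atom 3: C, bond orders sum to 2 (valence 4) → 2 H
  atom 4: C, bond orders sum to 2 (valence 4) → 2 H
  atom 5: C, bond orders sum to 2 (valence 4) → 2 H
  atom 6: C, bond orders sum to 2 (valence 4) → 2 H
  atom 7: C, bond orders sum to 1 (valence 4) → 3 H
Total hydrogens: 13.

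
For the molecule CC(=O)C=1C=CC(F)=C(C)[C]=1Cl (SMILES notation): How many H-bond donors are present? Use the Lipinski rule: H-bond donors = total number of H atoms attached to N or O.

Donors: find every N or O and count the H atoms it carries.
  atom 3 (O): bond orders sum to 2 → 0 H
Lipinski HBD = 0.

0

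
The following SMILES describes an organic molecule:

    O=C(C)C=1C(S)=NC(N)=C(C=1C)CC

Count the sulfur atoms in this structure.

Scan the SMILES for S atoms (remember two-letter symbols like Cl and Br are single atoms).
Sulfur count: 1.

1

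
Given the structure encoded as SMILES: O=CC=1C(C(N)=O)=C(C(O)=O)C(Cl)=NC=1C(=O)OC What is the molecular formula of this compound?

Walk through each heavy atom and fill implicit hydrogens from standard valence (C 4, N 3, O 2, S 2, halogen 1):
  atom 1: O, bond orders sum to 2 (valence 2) → 0 H
  atom 2: C, bond orders sum to 3 (valence 4) → 1 H
  atom 3: C, bond orders sum to 4 (valence 4) → 0 H
  atom 4: C, bond orders sum to 4 (valence 4) → 0 H
  atom 5: C, bond orders sum to 4 (valence 4) → 0 H
  atom 6: N, bond orders sum to 1 (valence 3) → 2 H
  atom 7: O, bond orders sum to 2 (valence 2) → 0 H
  atom 8: C, bond orders sum to 4 (valence 4) → 0 H
  atom 9: C, bond orders sum to 4 (valence 4) → 0 H
  atom 10: O, bond orders sum to 1 (valence 2) → 1 H
  atom 11: O, bond orders sum to 2 (valence 2) → 0 H
  atom 12: C, bond orders sum to 4 (valence 4) → 0 H
  atom 13: Cl (halogen, monovalent) → 0 H
  atom 14: N, bond orders sum to 3 (valence 3) → 0 H
  atom 15: C, bond orders sum to 4 (valence 4) → 0 H
  atom 16: C, bond orders sum to 4 (valence 4) → 0 H
  atom 17: O, bond orders sum to 2 (valence 2) → 0 H
  atom 18: O, bond orders sum to 2 (valence 2) → 0 H
  atom 19: C, bond orders sum to 1 (valence 4) → 3 H
Totals → C:10, H:7, Cl:1, N:2, O:6.

C10H7ClN2O6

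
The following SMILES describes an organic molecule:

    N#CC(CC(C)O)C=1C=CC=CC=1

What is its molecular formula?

Walk through each heavy atom and fill implicit hydrogens from standard valence (C 4, N 3, O 2, S 2, halogen 1):
  atom 1: N, bond orders sum to 3 (valence 3) → 0 H
  atom 2: C, bond orders sum to 4 (valence 4) → 0 H
  atom 3: C, bond orders sum to 3 (valence 4) → 1 H
  atom 4: C, bond orders sum to 2 (valence 4) → 2 H
  atom 5: C, bond orders sum to 3 (valence 4) → 1 H
  atom 6: C, bond orders sum to 1 (valence 4) → 3 H
  atom 7: O, bond orders sum to 1 (valence 2) → 1 H
  atom 8: C, bond orders sum to 4 (valence 4) → 0 H
  atom 9: C, bond orders sum to 3 (valence 4) → 1 H
  atom 10: C, bond orders sum to 3 (valence 4) → 1 H
  atom 11: C, bond orders sum to 3 (valence 4) → 1 H
  atom 12: C, bond orders sum to 3 (valence 4) → 1 H
  atom 13: C, bond orders sum to 3 (valence 4) → 1 H
Totals → C:11, H:13, N:1, O:1.

C11H13NO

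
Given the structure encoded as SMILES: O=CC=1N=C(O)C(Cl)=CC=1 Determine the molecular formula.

C6H4ClNO2

Walk through each heavy atom and fill implicit hydrogens from standard valence (C 4, N 3, O 2, S 2, halogen 1):
  atom 1: O, bond orders sum to 2 (valence 2) → 0 H
  atom 2: C, bond orders sum to 3 (valence 4) → 1 H
  atom 3: C, bond orders sum to 4 (valence 4) → 0 H
  atom 4: N, bond orders sum to 3 (valence 3) → 0 H
  atom 5: C, bond orders sum to 4 (valence 4) → 0 H
  atom 6: O, bond orders sum to 1 (valence 2) → 1 H
  atom 7: C, bond orders sum to 4 (valence 4) → 0 H
  atom 8: Cl (halogen, monovalent) → 0 H
  atom 9: C, bond orders sum to 3 (valence 4) → 1 H
  atom 10: C, bond orders sum to 3 (valence 4) → 1 H
Totals → C:6, H:4, Cl:1, N:1, O:2.
In Hill order: C6H4ClNO2.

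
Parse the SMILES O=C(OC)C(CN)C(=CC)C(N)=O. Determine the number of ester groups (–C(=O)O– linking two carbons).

1

The ester motif appears at heavy-atom position 2 in the SMILES.
Other groups present: 1 alkene, 1 amide, 1 primary amine.
Ester count: 1.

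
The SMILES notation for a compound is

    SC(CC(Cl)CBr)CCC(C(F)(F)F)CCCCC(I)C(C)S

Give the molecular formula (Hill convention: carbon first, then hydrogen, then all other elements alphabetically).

Walk through each heavy atom and fill implicit hydrogens from standard valence (C 4, N 3, O 2, S 2, halogen 1):
  atom 1: S, bond orders sum to 1 (valence 2) → 1 H
  atom 2: C, bond orders sum to 3 (valence 4) → 1 H
  atom 3: C, bond orders sum to 2 (valence 4) → 2 H
  atom 4: C, bond orders sum to 3 (valence 4) → 1 H
  atom 5: Cl (halogen, monovalent) → 0 H
  atom 6: C, bond orders sum to 2 (valence 4) → 2 H
  atom 7: Br (halogen, monovalent) → 0 H
  atom 8: C, bond orders sum to 2 (valence 4) → 2 H
  atom 9: C, bond orders sum to 2 (valence 4) → 2 H
  atom 10: C, bond orders sum to 3 (valence 4) → 1 H
  atom 11: C, bond orders sum to 4 (valence 4) → 0 H
  atom 12: F (halogen, monovalent) → 0 H
  atom 13: F (halogen, monovalent) → 0 H
  atom 14: F (halogen, monovalent) → 0 H
  atom 15: C, bond orders sum to 2 (valence 4) → 2 H
  atom 16: C, bond orders sum to 2 (valence 4) → 2 H
  atom 17: C, bond orders sum to 2 (valence 4) → 2 H
  atom 18: C, bond orders sum to 2 (valence 4) → 2 H
  atom 19: C, bond orders sum to 3 (valence 4) → 1 H
  atom 20: I (halogen, monovalent) → 0 H
  atom 21: C, bond orders sum to 3 (valence 4) → 1 H
  atom 22: C, bond orders sum to 1 (valence 4) → 3 H
  atom 23: S, bond orders sum to 1 (valence 2) → 1 H
Totals → C:15, H:26, Br:1, Cl:1, F:3, I:1, S:2.

C15H26BrClF3IS2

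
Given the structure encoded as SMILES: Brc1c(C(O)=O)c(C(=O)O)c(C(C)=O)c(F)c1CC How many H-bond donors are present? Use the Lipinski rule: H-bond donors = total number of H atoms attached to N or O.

2

Donors: find every N or O and count the H atoms it carries.
  atom 5 (O): bond orders sum to 1 → 1 H
  atom 6 (O): bond orders sum to 2 → 0 H
  atom 9 (O): bond orders sum to 2 → 0 H
  atom 10 (O): bond orders sum to 1 → 1 H
  atom 14 (O): bond orders sum to 2 → 0 H
Lipinski HBD = 2.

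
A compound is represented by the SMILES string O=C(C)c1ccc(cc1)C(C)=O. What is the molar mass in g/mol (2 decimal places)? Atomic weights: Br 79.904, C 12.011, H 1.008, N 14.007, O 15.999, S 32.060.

162.19 g/mol

First, the molecular formula is C10H10O2 (counting implicit H from valence).
  C: 10 × 12.011 = 120.110
  H: 10 × 1.008 = 10.080
  O: 2 × 15.999 = 31.998
Sum: 10×12.011 + 10×1.008 + 2×15.999 = 162.188 → 162.19 g/mol.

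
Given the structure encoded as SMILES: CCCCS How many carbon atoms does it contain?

4

Count every carbon token in the SMILES (each C, including those in ring-closure positions and inside branches).
Carbon count: 4.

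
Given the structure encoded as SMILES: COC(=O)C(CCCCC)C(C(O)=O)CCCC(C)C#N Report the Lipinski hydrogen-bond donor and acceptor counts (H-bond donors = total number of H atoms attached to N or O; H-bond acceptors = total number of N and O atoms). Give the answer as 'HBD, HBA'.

1, 5

Donors: find every N or O and count the H atoms it carries.
  atom 2 (O): bond orders sum to 2 → 0 H
  atom 4 (O): bond orders sum to 2 → 0 H
  atom 13 (O): bond orders sum to 1 → 1 H
  atom 14 (O): bond orders sum to 2 → 0 H
  atom 21 (N): bond orders sum to 3 → 0 H
Lipinski HBD = 1.
Acceptors: N atoms = 1, O atoms = 4 → HBA = 5.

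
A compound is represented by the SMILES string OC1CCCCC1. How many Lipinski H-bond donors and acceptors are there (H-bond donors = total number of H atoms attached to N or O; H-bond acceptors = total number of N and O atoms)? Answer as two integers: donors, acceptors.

Donors: find every N or O and count the H atoms it carries.
  atom 1 (O): bond orders sum to 1 → 1 H
Lipinski HBD = 1.
Acceptors: N atoms = 0, O atoms = 1 → HBA = 1.

1, 1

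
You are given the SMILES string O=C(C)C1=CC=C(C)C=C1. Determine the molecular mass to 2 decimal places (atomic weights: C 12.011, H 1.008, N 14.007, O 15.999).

134.18 g/mol

First, the molecular formula is C9H10O (counting implicit H from valence).
  C: 9 × 12.011 = 108.099
  H: 10 × 1.008 = 10.080
  O: 1 × 15.999 = 15.999
Sum: 9×12.011 + 10×1.008 + 1×15.999 = 134.178 → 134.18 g/mol.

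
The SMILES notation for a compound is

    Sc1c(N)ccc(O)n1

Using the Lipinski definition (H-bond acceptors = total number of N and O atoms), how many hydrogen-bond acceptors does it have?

3

N atoms: 2; O atoms: 1.
Lipinski HBA = 2 + 1 = 3.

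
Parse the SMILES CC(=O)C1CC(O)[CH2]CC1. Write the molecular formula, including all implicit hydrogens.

Walk through each heavy atom and fill implicit hydrogens from standard valence (C 4, N 3, O 2, S 2, halogen 1):
  atom 1: C, bond orders sum to 1 (valence 4) → 3 H
  atom 2: C, bond orders sum to 4 (valence 4) → 0 H
  atom 3: O, bond orders sum to 2 (valence 2) → 0 H
  atom 4: C, bond orders sum to 3 (valence 4) → 1 H
  atom 5: C, bond orders sum to 2 (valence 4) → 2 H
  atom 6: C, bond orders sum to 3 (valence 4) → 1 H
  atom 7: O, bond orders sum to 1 (valence 2) → 1 H
  atom 8: C with explicit H count 2
  atom 9: C, bond orders sum to 2 (valence 4) → 2 H
  atom 10: C, bond orders sum to 2 (valence 4) → 2 H
Totals → C:8, H:14, O:2.

C8H14O2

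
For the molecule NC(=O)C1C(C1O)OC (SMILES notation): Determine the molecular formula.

Walk through each heavy atom and fill implicit hydrogens from standard valence (C 4, N 3, O 2, S 2, halogen 1):
  atom 1: N, bond orders sum to 1 (valence 3) → 2 H
  atom 2: C, bond orders sum to 4 (valence 4) → 0 H
  atom 3: O, bond orders sum to 2 (valence 2) → 0 H
  atom 4: C, bond orders sum to 3 (valence 4) → 1 H
  atom 5: C, bond orders sum to 3 (valence 4) → 1 H
  atom 6: C, bond orders sum to 3 (valence 4) → 1 H
  atom 7: O, bond orders sum to 1 (valence 2) → 1 H
  atom 8: O, bond orders sum to 2 (valence 2) → 0 H
  atom 9: C, bond orders sum to 1 (valence 4) → 3 H
Totals → C:5, H:9, N:1, O:3.

C5H9NO3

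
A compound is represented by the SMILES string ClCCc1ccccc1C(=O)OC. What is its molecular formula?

C10H11ClO2

Walk through each heavy atom and fill implicit hydrogens from standard valence (C 4, N 3, O 2, S 2, halogen 1); for lowercase aromatic atoms, an aromatic c carries 1 H when it has two neighbours and 0 H with three, and aromatic n carries 0 H:
  atom 1: Cl (halogen, monovalent) → 0 H
  atom 2: C, bond orders sum to 2 (valence 4) → 2 H
  atom 3: C, bond orders sum to 2 (valence 4) → 2 H
  atom 4: aromatic c, 3 neighbours → 0 H
  atom 5: aromatic c, 2 neighbours → 1 H
  atom 6: aromatic c, 2 neighbours → 1 H
  atom 7: aromatic c, 2 neighbours → 1 H
  atom 8: aromatic c, 2 neighbours → 1 H
  atom 9: aromatic c, 3 neighbours → 0 H
  atom 10: C, bond orders sum to 4 (valence 4) → 0 H
  atom 11: O, bond orders sum to 2 (valence 2) → 0 H
  atom 12: O, bond orders sum to 2 (valence 2) → 0 H
  atom 13: C, bond orders sum to 1 (valence 4) → 3 H
Totals → C:10, H:11, Cl:1, O:2.
In Hill order: C10H11ClO2.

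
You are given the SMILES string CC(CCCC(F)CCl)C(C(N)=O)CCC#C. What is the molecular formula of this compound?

C13H21ClFNO

Walk through each heavy atom and fill implicit hydrogens from standard valence (C 4, N 3, O 2, S 2, halogen 1):
  atom 1: C, bond orders sum to 1 (valence 4) → 3 H
  atom 2: C, bond orders sum to 3 (valence 4) → 1 H
  atom 3: C, bond orders sum to 2 (valence 4) → 2 H
  atom 4: C, bond orders sum to 2 (valence 4) → 2 H
  atom 5: C, bond orders sum to 2 (valence 4) → 2 H
  atom 6: C, bond orders sum to 3 (valence 4) → 1 H
  atom 7: F (halogen, monovalent) → 0 H
  atom 8: C, bond orders sum to 2 (valence 4) → 2 H
  atom 9: Cl (halogen, monovalent) → 0 H
  atom 10: C, bond orders sum to 3 (valence 4) → 1 H
  atom 11: C, bond orders sum to 4 (valence 4) → 0 H
  atom 12: N, bond orders sum to 1 (valence 3) → 2 H
  atom 13: O, bond orders sum to 2 (valence 2) → 0 H
  atom 14: C, bond orders sum to 2 (valence 4) → 2 H
  atom 15: C, bond orders sum to 2 (valence 4) → 2 H
  atom 16: C, bond orders sum to 4 (valence 4) → 0 H
  atom 17: C, bond orders sum to 3 (valence 4) → 1 H
Totals → C:13, H:21, Cl:1, F:1, N:1, O:1.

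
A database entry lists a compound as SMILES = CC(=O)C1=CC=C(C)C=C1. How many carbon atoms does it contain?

Count every carbon token in the SMILES (each C, including those in ring-closure positions and inside branches).
Carbon count: 9.

9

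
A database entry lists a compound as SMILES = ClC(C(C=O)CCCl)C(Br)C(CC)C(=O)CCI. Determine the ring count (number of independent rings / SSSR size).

In SMILES, each pair of matching ring-closure digits denotes one ring-closing bond; the number of such bonds equals the number of independent rings.
Ring-closure bonds here: 0.

0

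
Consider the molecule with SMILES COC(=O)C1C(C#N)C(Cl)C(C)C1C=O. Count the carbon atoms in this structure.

Count every carbon token in the SMILES (each C, including those in ring-closure positions and inside branches).
Carbon count: 10.

10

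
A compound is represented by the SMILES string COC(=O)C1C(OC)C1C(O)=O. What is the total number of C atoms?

Count every carbon token in the SMILES (each C, including those in ring-closure positions and inside branches).
Carbon count: 7.

7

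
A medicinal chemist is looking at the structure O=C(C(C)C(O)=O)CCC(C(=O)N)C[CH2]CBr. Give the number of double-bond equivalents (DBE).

Degree of unsaturation = (number of rings) + (number of π bonds).
Ring closures in the SMILES: 0.
π bonds: 3 double bonds (each 1 DoU) → 3 DoU from unsaturation.
Total DoU = 0 + 3 = 3.

3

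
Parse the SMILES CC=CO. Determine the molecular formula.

C3H6O

Walk through each heavy atom and fill implicit hydrogens from standard valence (C 4, N 3, O 2, S 2, halogen 1):
  atom 1: C, bond orders sum to 1 (valence 4) → 3 H
  atom 2: C, bond orders sum to 3 (valence 4) → 1 H
  atom 3: C, bond orders sum to 3 (valence 4) → 1 H
  atom 4: O, bond orders sum to 1 (valence 2) → 1 H
Totals → C:3, H:6, O:1.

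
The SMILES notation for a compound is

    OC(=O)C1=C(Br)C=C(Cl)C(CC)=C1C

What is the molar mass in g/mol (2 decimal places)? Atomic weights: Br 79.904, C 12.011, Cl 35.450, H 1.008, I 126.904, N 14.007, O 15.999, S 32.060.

First, the molecular formula is C10H10BrClO2 (counting implicit H from valence).
  Br: 1 × 79.904 = 79.904
  C: 10 × 12.011 = 120.110
  Cl: 1 × 35.450 = 35.450
  H: 10 × 1.008 = 10.080
  O: 2 × 15.999 = 31.998
Sum: 1×79.904 + 10×12.011 + 1×35.450 + 10×1.008 + 2×15.999 = 277.542 → 277.54 g/mol.

277.54 g/mol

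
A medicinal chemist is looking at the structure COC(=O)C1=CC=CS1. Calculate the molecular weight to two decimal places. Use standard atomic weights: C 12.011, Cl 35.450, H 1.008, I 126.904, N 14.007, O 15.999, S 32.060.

142.17 g/mol

First, the molecular formula is C6H6O2S (counting implicit H from valence).
  C: 6 × 12.011 = 72.066
  H: 6 × 1.008 = 6.048
  O: 2 × 15.999 = 31.998
  S: 1 × 32.060 = 32.060
Sum: 6×12.011 + 6×1.008 + 2×15.999 + 1×32.060 = 142.172 → 142.17 g/mol.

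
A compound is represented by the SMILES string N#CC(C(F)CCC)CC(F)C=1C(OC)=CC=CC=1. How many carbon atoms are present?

15

Count every carbon token in the SMILES (each C, including those in ring-closure positions and inside branches).
Carbon count: 15.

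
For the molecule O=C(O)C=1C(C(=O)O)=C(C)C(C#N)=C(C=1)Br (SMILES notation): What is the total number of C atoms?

10

Count every carbon token in the SMILES (each C, including those in ring-closure positions and inside branches).
Carbon count: 10.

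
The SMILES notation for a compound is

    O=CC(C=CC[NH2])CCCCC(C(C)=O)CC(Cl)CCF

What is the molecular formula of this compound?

Walk through each heavy atom and fill implicit hydrogens from standard valence (C 4, N 3, O 2, S 2, halogen 1):
  atom 1: O, bond orders sum to 2 (valence 2) → 0 H
  atom 2: C, bond orders sum to 3 (valence 4) → 1 H
  atom 3: C, bond orders sum to 3 (valence 4) → 1 H
  atom 4: C, bond orders sum to 3 (valence 4) → 1 H
  atom 5: C, bond orders sum to 3 (valence 4) → 1 H
  atom 6: C, bond orders sum to 2 (valence 4) → 2 H
  atom 7: N with explicit H count 2
  atom 8: C, bond orders sum to 2 (valence 4) → 2 H
  atom 9: C, bond orders sum to 2 (valence 4) → 2 H
  atom 10: C, bond orders sum to 2 (valence 4) → 2 H
  atom 11: C, bond orders sum to 2 (valence 4) → 2 H
  atom 12: C, bond orders sum to 3 (valence 4) → 1 H
  atom 13: C, bond orders sum to 4 (valence 4) → 0 H
  atom 14: C, bond orders sum to 1 (valence 4) → 3 H
  atom 15: O, bond orders sum to 2 (valence 2) → 0 H
  atom 16: C, bond orders sum to 2 (valence 4) → 2 H
  atom 17: C, bond orders sum to 3 (valence 4) → 1 H
  atom 18: Cl (halogen, monovalent) → 0 H
  atom 19: C, bond orders sum to 2 (valence 4) → 2 H
  atom 20: C, bond orders sum to 2 (valence 4) → 2 H
  atom 21: F (halogen, monovalent) → 0 H
Totals → C:16, H:27, Cl:1, F:1, N:1, O:2.

C16H27ClFNO2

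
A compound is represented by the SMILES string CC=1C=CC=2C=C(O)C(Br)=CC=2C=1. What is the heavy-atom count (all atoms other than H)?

13

Every atom symbol written in the SMILES (organic subset) is one heavy atom; implicit H are not written.
Heavy atoms by element → Br:1, C:11, O:1.
Total: 13.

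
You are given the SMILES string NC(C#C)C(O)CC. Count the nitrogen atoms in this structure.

1

Scan the SMILES for N atoms (remember two-letter symbols like Cl and Br are single atoms).
Nitrogen count: 1.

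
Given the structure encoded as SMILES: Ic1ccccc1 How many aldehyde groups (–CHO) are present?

Scan the SMILES for the aldehyde motif — none present.

0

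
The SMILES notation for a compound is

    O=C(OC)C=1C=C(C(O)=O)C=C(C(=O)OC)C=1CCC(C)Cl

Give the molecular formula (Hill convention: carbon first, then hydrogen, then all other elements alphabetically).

C15H17ClO6

Walk through each heavy atom and fill implicit hydrogens from standard valence (C 4, N 3, O 2, S 2, halogen 1):
  atom 1: O, bond orders sum to 2 (valence 2) → 0 H
  atom 2: C, bond orders sum to 4 (valence 4) → 0 H
  atom 3: O, bond orders sum to 2 (valence 2) → 0 H
  atom 4: C, bond orders sum to 1 (valence 4) → 3 H
  atom 5: C, bond orders sum to 4 (valence 4) → 0 H
  atom 6: C, bond orders sum to 3 (valence 4) → 1 H
  atom 7: C, bond orders sum to 4 (valence 4) → 0 H
  atom 8: C, bond orders sum to 4 (valence 4) → 0 H
  atom 9: O, bond orders sum to 1 (valence 2) → 1 H
  atom 10: O, bond orders sum to 2 (valence 2) → 0 H
  atom 11: C, bond orders sum to 3 (valence 4) → 1 H
  atom 12: C, bond orders sum to 4 (valence 4) → 0 H
  atom 13: C, bond orders sum to 4 (valence 4) → 0 H
  atom 14: O, bond orders sum to 2 (valence 2) → 0 H
  atom 15: O, bond orders sum to 2 (valence 2) → 0 H
  atom 16: C, bond orders sum to 1 (valence 4) → 3 H
  atom 17: C, bond orders sum to 4 (valence 4) → 0 H
  atom 18: C, bond orders sum to 2 (valence 4) → 2 H
  atom 19: C, bond orders sum to 2 (valence 4) → 2 H
  atom 20: C, bond orders sum to 3 (valence 4) → 1 H
  atom 21: C, bond orders sum to 1 (valence 4) → 3 H
  atom 22: Cl (halogen, monovalent) → 0 H
Totals → C:15, H:17, Cl:1, O:6.
In Hill order: C15H17ClO6.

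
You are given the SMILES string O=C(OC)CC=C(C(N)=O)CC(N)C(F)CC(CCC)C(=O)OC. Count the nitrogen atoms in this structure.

Scan the SMILES for N atoms (remember two-letter symbols like Cl and Br are single atoms).
Nitrogen count: 2.

2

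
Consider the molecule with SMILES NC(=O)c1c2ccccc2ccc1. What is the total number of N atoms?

Scan the SMILES for N atoms (remember two-letter symbols like Cl and Br are single atoms).
Nitrogen count: 1.

1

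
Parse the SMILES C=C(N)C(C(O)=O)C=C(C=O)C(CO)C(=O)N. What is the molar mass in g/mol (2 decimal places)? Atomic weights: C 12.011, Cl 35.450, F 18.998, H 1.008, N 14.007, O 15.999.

First, the molecular formula is C10H14N2O5 (counting implicit H from valence).
  C: 10 × 12.011 = 120.110
  H: 14 × 1.008 = 14.112
  N: 2 × 14.007 = 28.014
  O: 5 × 15.999 = 79.995
Sum: 10×12.011 + 14×1.008 + 2×14.007 + 5×15.999 = 242.231 → 242.23 g/mol.

242.23 g/mol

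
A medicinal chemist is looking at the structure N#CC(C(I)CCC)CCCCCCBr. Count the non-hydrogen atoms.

Every atom symbol written in the SMILES (organic subset) is one heavy atom; implicit H are not written.
Heavy atoms by element → Br:1, C:12, I:1, N:1.
Total: 15.

15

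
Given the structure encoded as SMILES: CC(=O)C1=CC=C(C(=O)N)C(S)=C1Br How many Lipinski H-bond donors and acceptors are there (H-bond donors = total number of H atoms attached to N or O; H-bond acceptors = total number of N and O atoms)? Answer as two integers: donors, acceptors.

Donors: find every N or O and count the H atoms it carries.
  atom 3 (O): bond orders sum to 2 → 0 H
  atom 9 (O): bond orders sum to 2 → 0 H
  atom 10 (N): bond orders sum to 1 → 2 H
Lipinski HBD = 2.
Acceptors: N atoms = 1, O atoms = 2 → HBA = 3.

2, 3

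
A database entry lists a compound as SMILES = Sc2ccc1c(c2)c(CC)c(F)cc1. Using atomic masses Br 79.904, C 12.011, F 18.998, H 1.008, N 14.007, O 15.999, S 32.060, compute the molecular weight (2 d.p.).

First, the molecular formula is C12H11FS (counting implicit H from valence).
  C: 12 × 12.011 = 144.132
  F: 1 × 18.998 = 18.998
  H: 11 × 1.008 = 11.088
  S: 1 × 32.060 = 32.060
Sum: 12×12.011 + 1×18.998 + 11×1.008 + 1×32.060 = 206.278 → 206.28 g/mol.

206.28 g/mol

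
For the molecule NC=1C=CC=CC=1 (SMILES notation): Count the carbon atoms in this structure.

Count every carbon token in the SMILES (each C, including those in ring-closure positions and inside branches).
Carbon count: 6.

6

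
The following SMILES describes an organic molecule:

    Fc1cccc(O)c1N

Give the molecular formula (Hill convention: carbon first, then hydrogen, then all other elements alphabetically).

C6H6FNO

Walk through each heavy atom and fill implicit hydrogens from standard valence (C 4, N 3, O 2, S 2, halogen 1); for lowercase aromatic atoms, an aromatic c carries 1 H when it has two neighbours and 0 H with three, and aromatic n carries 0 H:
  atom 1: F (halogen, monovalent) → 0 H
  atom 2: aromatic c, 3 neighbours → 0 H
  atom 3: aromatic c, 2 neighbours → 1 H
  atom 4: aromatic c, 2 neighbours → 1 H
  atom 5: aromatic c, 2 neighbours → 1 H
  atom 6: aromatic c, 3 neighbours → 0 H
  atom 7: O, bond orders sum to 1 (valence 2) → 1 H
  atom 8: aromatic c, 3 neighbours → 0 H
  atom 9: N, bond orders sum to 1 (valence 3) → 2 H
Totals → C:6, H:6, F:1, N:1, O:1.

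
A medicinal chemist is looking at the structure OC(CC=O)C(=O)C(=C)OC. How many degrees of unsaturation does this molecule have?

Molecular formula: C7H10O4.
DoU = (2C + 2 + N − H − X) / 2, where X is the halogen count and O/S are ignored.
    = (2·7 + 2 + 0 − 10 − 0) / 2 = 6 / 2 = 3.

3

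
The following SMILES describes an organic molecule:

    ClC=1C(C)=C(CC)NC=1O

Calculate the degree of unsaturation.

Degree of unsaturation = (number of rings) + (number of π bonds).
Ring closures in the SMILES: 1.
π bonds: 2 double bonds (each 1 DoU) → 2 DoU from unsaturation.
Total DoU = 1 + 2 = 3.

3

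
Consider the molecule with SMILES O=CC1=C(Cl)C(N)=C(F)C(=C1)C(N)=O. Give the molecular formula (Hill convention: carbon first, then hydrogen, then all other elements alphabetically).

Walk through each heavy atom and fill implicit hydrogens from standard valence (C 4, N 3, O 2, S 2, halogen 1):
  atom 1: O, bond orders sum to 2 (valence 2) → 0 H
  atom 2: C, bond orders sum to 3 (valence 4) → 1 H
  atom 3: C, bond orders sum to 4 (valence 4) → 0 H
  atom 4: C, bond orders sum to 4 (valence 4) → 0 H
  atom 5: Cl (halogen, monovalent) → 0 H
  atom 6: C, bond orders sum to 4 (valence 4) → 0 H
  atom 7: N, bond orders sum to 1 (valence 3) → 2 H
  atom 8: C, bond orders sum to 4 (valence 4) → 0 H
  atom 9: F (halogen, monovalent) → 0 H
  atom 10: C, bond orders sum to 4 (valence 4) → 0 H
  atom 11: C, bond orders sum to 3 (valence 4) → 1 H
  atom 12: C, bond orders sum to 4 (valence 4) → 0 H
  atom 13: N, bond orders sum to 1 (valence 3) → 2 H
  atom 14: O, bond orders sum to 2 (valence 2) → 0 H
Totals → C:8, H:6, Cl:1, F:1, N:2, O:2.
In Hill order: C8H6ClFN2O2.

C8H6ClFN2O2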